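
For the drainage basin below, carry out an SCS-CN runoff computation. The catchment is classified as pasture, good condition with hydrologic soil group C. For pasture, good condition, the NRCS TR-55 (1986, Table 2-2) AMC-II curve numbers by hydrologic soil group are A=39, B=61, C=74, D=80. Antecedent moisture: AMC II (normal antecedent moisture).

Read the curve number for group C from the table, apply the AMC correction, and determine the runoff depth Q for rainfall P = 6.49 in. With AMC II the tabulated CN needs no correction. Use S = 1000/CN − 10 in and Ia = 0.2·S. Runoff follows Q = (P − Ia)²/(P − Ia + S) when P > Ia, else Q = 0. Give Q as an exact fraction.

Q = 458516569/127328100 in ≈ 3.601 in

NRCS table: pasture, good condition, soil group C → CN(II) = 74
Average conditions: CN = 74 (no AMC adjustment).
Retention S: 1000/CN − 10 with CN=74.000 → S = 130/37 ≈ 3.514 in
Ia = 0.2S: 0.2·3.514 = 0.703 in (exactly 26/37)
P − Ia = 6.490 − 0.703 = 21413/3700 ≈ 5.787 in (> 0, runoff occurs)
Q: (21413/3700)² ÷ (34413/3700) = 458516569/127328100 in (≈ 3.601 in)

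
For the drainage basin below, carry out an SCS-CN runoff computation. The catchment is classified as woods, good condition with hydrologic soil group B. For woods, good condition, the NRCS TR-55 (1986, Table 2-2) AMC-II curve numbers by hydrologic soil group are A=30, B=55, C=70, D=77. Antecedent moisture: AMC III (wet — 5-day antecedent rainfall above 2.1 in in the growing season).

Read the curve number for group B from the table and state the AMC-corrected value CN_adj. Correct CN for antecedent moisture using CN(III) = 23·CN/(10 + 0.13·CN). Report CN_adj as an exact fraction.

NRCS table: woods, good condition, soil group B → CN(II) = 55
CN(III) from CN(II)=55: (23·55)/(10 + 0.13·55) = 25300/343 ≈ 73.761

CN_adj = 25300/343 ≈ 73.761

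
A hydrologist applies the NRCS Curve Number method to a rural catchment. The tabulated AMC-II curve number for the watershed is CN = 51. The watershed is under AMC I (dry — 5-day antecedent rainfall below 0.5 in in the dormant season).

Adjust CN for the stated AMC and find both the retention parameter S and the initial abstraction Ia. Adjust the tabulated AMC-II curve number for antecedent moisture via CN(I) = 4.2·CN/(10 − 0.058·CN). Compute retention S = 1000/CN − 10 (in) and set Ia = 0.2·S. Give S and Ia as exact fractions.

S = 3500/153 in ≈ 22.876 in; Ia = 700/153 in ≈ 4.575 in

CN(I) from CN(II)=51: (4.2·51)/(10 − 0.058·51) = 15300/503 ≈ 30.417
S = 1000/(15300/503) − 10 = 3500/153 in ≈ 22.876 in
Ia = 0.2S: 0.2·22.876 = 4.575 in (exactly 700/153)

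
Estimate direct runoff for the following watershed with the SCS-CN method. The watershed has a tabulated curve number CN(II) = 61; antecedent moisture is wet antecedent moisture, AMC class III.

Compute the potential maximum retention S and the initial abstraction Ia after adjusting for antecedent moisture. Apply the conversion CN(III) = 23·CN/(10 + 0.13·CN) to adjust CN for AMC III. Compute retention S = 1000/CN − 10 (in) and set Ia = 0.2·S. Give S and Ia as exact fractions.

S = 3900/1403 in ≈ 2.780 in; Ia = 780/1403 in ≈ 0.556 in

Adjust CN=61 to AMC III: 23·61/(10 + 0.13·61) → 1403 ÷ (1793/100) = 140300/1793 ≈ 78.249
Retention S: 1000/CN − 10 with CN=78.249 → S = 3900/1403 ≈ 2.780 in
Initial abstraction Ia = S/5 = (3900/1403)/5 = 780/1403 ≈ 0.556 in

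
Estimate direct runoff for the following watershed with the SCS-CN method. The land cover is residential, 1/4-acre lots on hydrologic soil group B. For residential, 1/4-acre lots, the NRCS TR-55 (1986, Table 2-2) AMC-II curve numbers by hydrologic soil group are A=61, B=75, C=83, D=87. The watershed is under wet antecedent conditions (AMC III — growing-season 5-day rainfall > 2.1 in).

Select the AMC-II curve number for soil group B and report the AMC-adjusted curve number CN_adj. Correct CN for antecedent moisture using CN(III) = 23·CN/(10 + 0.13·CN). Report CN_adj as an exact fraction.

CN_adj = 6900/79 ≈ 87.342

NRCS table: residential, 1/4-acre lots, soil group B → CN(II) = 75
CN(III) from CN(II)=75: (23·75)/(10 + 0.13·75) = 6900/79 ≈ 87.342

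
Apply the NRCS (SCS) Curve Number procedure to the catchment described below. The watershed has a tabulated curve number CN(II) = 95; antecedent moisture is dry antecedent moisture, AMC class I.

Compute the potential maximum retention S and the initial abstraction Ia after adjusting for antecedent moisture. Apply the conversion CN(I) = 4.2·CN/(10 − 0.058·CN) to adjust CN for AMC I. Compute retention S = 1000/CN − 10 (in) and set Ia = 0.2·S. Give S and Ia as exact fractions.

S = 500/399 in ≈ 1.253 in; Ia = 100/399 in ≈ 0.251 in

CN(I) from CN(II)=95: (4.2·95)/(10 − 0.058·95) = 39900/449 ≈ 88.864
Retention S: 1000/CN − 10 with CN=88.864 → S = 500/399 ≈ 1.253 in
Ia = 0.2·(500/399) = 100/399 in ≈ 0.251 in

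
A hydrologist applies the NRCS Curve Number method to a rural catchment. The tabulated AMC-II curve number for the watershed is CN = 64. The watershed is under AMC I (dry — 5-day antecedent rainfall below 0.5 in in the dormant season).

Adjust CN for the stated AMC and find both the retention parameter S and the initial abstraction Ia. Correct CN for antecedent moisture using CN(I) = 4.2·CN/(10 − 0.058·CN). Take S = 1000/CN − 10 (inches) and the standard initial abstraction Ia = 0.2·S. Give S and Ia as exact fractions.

Adjust CN=64 to AMC I: 4.2·64/(10 − 0.058·64) → (1344/5) ÷ (786/125) = 5600/131 ≈ 42.748
Max retention: S = 1000/(5600/131) − 10 = 375/28 in (≈ 13.393 in)
Ia = 0.2·(375/28) = 75/28 in ≈ 2.679 in

S = 375/28 in ≈ 13.393 in; Ia = 75/28 in ≈ 2.679 in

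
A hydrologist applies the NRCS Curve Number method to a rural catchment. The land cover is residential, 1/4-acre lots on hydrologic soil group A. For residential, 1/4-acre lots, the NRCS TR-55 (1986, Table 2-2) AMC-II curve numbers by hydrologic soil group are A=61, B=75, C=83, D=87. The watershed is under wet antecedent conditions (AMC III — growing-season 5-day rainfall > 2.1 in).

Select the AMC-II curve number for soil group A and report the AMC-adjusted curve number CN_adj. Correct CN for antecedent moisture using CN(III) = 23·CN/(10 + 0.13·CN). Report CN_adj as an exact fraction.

CN_adj = 140300/1793 ≈ 78.249

NRCS table: residential, 1/4-acre lots, soil group A → CN(II) = 61
CN(III) from CN(II)=61: (23·61)/(10 + 0.13·61) = 140300/1793 ≈ 78.249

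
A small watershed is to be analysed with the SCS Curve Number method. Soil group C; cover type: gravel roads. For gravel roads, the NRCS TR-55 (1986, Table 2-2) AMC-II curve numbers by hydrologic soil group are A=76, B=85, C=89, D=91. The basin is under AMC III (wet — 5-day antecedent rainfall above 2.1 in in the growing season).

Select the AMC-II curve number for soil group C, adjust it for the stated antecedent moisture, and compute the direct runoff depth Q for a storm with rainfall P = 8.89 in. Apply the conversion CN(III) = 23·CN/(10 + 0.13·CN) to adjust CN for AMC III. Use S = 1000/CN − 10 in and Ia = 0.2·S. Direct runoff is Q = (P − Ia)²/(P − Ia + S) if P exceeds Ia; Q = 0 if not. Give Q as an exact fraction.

Q = 3232023715089/390523180100 in ≈ 8.276 in

NRCS table: gravel roads, soil group C → CN(II) = 89
Wet (AMC III): CN(III) = 23·89/(10 + 0.13·89) = 2047/(2157/100) = 204700/2157 ≈ 94.900
Retention S: 1000/CN − 10 with CN=94.900 → S = 1100/2047 ≈ 0.537 in
Ia = 0.2S: 0.2·0.537 = 0.107 in (exactly 220/2047)
Excess rainfall: 8.890 − 0.107 = 8.783 in; P > Ia so Q > 0
Q = (1797783/204700)²/((1797783/204700) + 1100/2047) = (3232023715089/41902090000)/(1907783/204700) = 3232023715089/390523180100 in ≈ 8.276 in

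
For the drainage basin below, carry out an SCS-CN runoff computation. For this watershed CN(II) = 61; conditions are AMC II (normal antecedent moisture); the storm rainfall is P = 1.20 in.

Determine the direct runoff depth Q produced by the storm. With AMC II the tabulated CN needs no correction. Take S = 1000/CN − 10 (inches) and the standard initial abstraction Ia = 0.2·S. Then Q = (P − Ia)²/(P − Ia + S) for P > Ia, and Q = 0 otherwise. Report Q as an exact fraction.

Q = 0 in ≈ 0.000 in

CN(II) = 61; AMC II needs no correction.
Retention S: 1000/CN − 10 with CN=61.000 → S = 390/61 ≈ 6.393 in
Ia = 0.2·(390/61) = 78/61 in ≈ 1.279 in
P = 1.200 ≤ Ia = 1.279 in: entire storm abstracted, Q = 0.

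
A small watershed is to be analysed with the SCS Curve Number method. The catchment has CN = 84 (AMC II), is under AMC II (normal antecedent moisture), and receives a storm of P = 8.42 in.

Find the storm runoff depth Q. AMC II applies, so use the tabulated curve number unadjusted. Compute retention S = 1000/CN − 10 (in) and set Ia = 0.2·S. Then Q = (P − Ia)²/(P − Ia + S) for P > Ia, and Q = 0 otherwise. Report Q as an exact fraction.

AMC II — tabulated CN = 84 applies directly.
Retention S: 1000/CN − 10 with CN=84.000 → S = 40/21 ≈ 1.905 in
Initial abstraction Ia = S/5 = (40/21)/5 = 8/21 ≈ 0.381 in
Excess rainfall: 8.420 − 0.381 = 8.039 in; P > Ia so Q > 0
Q: (8441/1050)² ÷ (10441/1050) = 71250481/10963050 in (≈ 6.499 in)

Q = 71250481/10963050 in ≈ 6.499 in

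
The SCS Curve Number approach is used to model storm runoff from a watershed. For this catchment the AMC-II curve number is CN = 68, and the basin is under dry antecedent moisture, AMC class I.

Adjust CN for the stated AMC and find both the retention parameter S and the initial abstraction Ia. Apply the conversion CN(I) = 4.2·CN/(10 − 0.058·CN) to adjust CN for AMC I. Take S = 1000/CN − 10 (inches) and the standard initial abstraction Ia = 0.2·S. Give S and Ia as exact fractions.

CN(I) from CN(II)=68: (4.2·68)/(10 − 0.058·68) = 35700/757 ≈ 47.160
Retention S: 1000/CN − 10 with CN=47.160 → S = 4000/357 ≈ 11.204 in
Initial abstraction Ia = S/5 = (4000/357)/5 = 800/357 ≈ 2.241 in

S = 4000/357 in ≈ 11.204 in; Ia = 800/357 in ≈ 2.241 in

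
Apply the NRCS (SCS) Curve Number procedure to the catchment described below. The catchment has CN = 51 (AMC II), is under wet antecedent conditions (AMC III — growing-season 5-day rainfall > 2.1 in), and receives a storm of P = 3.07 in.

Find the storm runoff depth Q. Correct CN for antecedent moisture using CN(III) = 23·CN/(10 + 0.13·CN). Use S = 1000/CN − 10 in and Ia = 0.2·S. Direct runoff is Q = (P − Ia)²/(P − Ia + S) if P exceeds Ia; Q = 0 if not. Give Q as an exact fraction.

CN(III) from CN(II)=51: (23·51)/(10 + 0.13·51) = 117300/1663 ≈ 70.535
Max retention: S = 1000/(117300/1663) − 10 = 4900/1173 in (≈ 4.177 in)
Ia = 0.2·(4900/1173) = 980/1173 in ≈ 0.835 in
Since P=3.070 > Ia=0.835: effective rainfall P−Ia = 262111/117300 in
Q: (262111/117300)² ÷ (752111/117300) = 68702176321/88222620300 in (≈ 0.779 in)

Q = 68702176321/88222620300 in ≈ 0.779 in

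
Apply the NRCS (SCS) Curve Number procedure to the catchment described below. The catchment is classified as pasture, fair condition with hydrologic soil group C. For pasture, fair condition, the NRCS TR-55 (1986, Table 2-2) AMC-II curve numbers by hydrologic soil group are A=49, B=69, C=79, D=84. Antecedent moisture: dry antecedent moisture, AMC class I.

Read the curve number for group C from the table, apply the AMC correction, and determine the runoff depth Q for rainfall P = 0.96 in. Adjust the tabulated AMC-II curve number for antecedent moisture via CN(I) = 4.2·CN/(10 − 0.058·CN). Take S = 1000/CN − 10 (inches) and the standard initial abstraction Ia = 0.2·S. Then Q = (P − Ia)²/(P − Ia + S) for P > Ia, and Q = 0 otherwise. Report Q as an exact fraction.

Q = 0 in ≈ 0.000 in

NRCS table: pasture, fair condition, soil group C → CN(II) = 79
Dry (AMC I): CN(I) = 4.2·79/(10 − 0.058·79) = (1659/5)/(2709/500) = 7900/129 ≈ 61.240
Max retention: S = 1000/(7900/129) − 10 = 500/79 in (≈ 6.329 in)
Ia = 0.2·(500/79) = 100/79 in ≈ 1.266 in
P = 0.960 ≤ Ia = 1.266 in: entire storm abstracted, Q = 0.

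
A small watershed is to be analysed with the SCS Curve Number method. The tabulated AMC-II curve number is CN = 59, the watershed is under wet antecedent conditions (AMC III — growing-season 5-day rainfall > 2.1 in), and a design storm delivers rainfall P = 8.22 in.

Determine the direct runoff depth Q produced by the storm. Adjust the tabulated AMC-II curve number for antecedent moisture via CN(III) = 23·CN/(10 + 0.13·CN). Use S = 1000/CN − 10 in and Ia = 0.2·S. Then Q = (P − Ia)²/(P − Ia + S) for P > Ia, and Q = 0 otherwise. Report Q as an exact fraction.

CN(III) from CN(II)=59: (23·59)/(10 + 0.13·59) = 135700/1767 ≈ 76.797
Retention S: 1000/CN − 10 with CN=76.797 → S = 4100/1357 ≈ 3.021 in
Initial abstraction Ia = S/5 = (4100/1357)/5 = 820/1357 ≈ 0.604 in
Since P=8.220 > Ia=0.604: effective rainfall P−Ia = 516727/67850 in
Runoff Q = (P−Ia)²/(P−Ia+S) = (7.616)²/(7.616+3.021) = 267006792529/48969176950 ≈ 5.453 in

Q = 267006792529/48969176950 in ≈ 5.453 in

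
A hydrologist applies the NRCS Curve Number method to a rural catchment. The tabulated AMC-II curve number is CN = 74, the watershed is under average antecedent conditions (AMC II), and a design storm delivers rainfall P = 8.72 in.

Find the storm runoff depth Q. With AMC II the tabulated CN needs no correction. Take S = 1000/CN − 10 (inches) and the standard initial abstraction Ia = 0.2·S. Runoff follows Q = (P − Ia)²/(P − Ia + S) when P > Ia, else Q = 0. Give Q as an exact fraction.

Average conditions: CN = 74 (no AMC adjustment).
Retention S: 1000/CN − 10 with CN=74.000 → S = 130/37 ≈ 3.514 in
Ia = 0.2·(130/37) = 26/37 in ≈ 0.703 in
P − Ia = 8.720 − 0.703 = 7416/925 ≈ 8.017 in (> 0, runoff occurs)
Q: (7416/925)² ÷ (10666/925) = 27498528/4933025 in (≈ 5.574 in)

Q = 27498528/4933025 in ≈ 5.574 in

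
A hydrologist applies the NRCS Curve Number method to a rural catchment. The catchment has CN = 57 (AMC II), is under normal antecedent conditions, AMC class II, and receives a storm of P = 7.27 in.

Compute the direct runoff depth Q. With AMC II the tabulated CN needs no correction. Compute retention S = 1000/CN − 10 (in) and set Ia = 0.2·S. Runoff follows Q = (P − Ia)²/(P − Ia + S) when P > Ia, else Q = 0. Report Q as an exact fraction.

AMC II — tabulated CN = 57 applies directly.
Retention S: 1000/CN − 10 with CN=57.000 → S = 430/57 ≈ 7.544 in
Ia = 0.2S: 0.2·7.544 = 1.509 in (exactly 86/57)
Excess rainfall: 7.270 − 1.509 = 5.761 in; P > Ia so Q > 0
Q = (32839/5700)²/((32839/5700) + 430/57) = (1078399921/32490000)/(75839/5700) = 1078399921/432282300 in ≈ 2.495 in

Q = 1078399921/432282300 in ≈ 2.495 in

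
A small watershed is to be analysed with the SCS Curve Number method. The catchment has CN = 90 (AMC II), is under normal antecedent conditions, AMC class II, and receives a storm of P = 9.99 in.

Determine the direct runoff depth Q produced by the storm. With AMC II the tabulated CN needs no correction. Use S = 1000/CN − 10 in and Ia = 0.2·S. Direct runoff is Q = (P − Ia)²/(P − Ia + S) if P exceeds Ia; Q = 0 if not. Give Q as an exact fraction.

Q = 77281681/8811900 in ≈ 8.770 in

AMC II — tabulated CN = 90 applies directly.
Retention S: 1000/CN − 10 with CN=90.000 → S = 10/9 ≈ 1.111 in
Ia = 0.2S: 0.2·1.111 = 0.222 in (exactly 2/9)
P − Ia = 9.990 − 0.222 = 8791/900 ≈ 9.768 in (> 0, runoff occurs)
Q = (8791/900)²/((8791/900) + 10/9) = (77281681/810000)/(9791/900) = 77281681/8811900 in ≈ 8.770 in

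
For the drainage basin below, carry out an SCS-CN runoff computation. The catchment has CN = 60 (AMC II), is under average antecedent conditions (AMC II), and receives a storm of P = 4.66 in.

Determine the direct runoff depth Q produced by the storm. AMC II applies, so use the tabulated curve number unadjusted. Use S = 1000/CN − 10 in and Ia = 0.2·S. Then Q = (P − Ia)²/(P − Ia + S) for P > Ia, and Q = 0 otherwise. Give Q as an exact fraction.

AMC II — tabulated CN = 60 applies directly.
Max retention: S = 1000/60 − 10 = 20/3 in (≈ 6.667 in)
Initial abstraction Ia = S/5 = (20/3)/5 = 4/3 ≈ 1.333 in
Since P=4.660 > Ia=1.333: effective rainfall P−Ia = 499/150 in
Runoff Q = (P−Ia)²/(P−Ia+S) = (3.327)²/(3.327+6.667) = 249001/224850 ≈ 1.107 in

Q = 249001/224850 in ≈ 1.107 in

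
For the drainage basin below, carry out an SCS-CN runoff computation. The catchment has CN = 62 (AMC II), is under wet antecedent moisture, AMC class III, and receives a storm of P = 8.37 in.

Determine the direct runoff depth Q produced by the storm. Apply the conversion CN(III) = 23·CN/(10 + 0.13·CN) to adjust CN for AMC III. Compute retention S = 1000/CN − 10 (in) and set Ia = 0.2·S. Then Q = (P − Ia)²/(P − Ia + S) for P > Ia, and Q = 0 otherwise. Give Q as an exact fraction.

Adjust CN=62 to AMC III: 23·62/(10 + 0.13·62) → 1426 ÷ (903/50) = 71300/903 ≈ 78.959
Retention S: 1000/CN − 10 with CN=78.959 → S = 1900/713 ≈ 2.665 in
Initial abstraction Ia = S/5 = (1900/713)/5 = 380/713 ≈ 0.533 in
Since P=8.370 > Ia=0.533: effective rainfall P−Ia = 558781/71300 in
Runoff Q = (P−Ia)²/(P−Ia+S) = (7.837)²/(7.837+2.665) = 312236205961/53388085300 ≈ 5.848 in

Q = 312236205961/53388085300 in ≈ 5.848 in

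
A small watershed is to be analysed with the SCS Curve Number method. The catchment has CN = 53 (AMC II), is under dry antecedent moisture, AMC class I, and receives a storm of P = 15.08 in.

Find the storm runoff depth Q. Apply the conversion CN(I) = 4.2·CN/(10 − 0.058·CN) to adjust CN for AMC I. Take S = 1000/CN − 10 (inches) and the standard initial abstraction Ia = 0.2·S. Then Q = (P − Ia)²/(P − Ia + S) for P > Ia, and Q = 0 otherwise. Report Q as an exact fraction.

Q = 91265014201/24753147825 in ≈ 3.687 in

CN(I) from CN(II)=53: (4.2·53)/(10 − 0.058·53) = 111300/3463 ≈ 32.140
S = 1000/(111300/3463) − 10 = 23500/1113 in ≈ 21.114 in
Ia = 0.2·(23500/1113) = 4700/1113 in ≈ 4.223 in
Since P=15.080 > Ia=4.223: effective rainfall P−Ia = 302101/27825 in
Q = (302101/27825)²/((302101/27825) + 23500/1113) = (91265014201/774230625)/(889601/27825) = 91265014201/24753147825 in ≈ 3.687 in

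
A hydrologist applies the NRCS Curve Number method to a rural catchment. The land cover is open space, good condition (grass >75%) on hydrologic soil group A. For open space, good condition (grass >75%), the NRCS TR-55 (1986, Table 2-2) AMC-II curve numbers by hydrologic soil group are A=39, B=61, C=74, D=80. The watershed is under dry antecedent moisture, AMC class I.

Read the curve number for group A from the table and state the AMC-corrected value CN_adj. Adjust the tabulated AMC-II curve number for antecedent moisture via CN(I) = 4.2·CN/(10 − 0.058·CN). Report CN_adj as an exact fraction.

NRCS table: open space, good condition (grass >75%), soil group A → CN(II) = 39
Dry (AMC I): CN(I) = 4.2·39/(10 − 0.058·39) = (819/5)/(3869/500) = 81900/3869 ≈ 21.168

CN_adj = 81900/3869 ≈ 21.168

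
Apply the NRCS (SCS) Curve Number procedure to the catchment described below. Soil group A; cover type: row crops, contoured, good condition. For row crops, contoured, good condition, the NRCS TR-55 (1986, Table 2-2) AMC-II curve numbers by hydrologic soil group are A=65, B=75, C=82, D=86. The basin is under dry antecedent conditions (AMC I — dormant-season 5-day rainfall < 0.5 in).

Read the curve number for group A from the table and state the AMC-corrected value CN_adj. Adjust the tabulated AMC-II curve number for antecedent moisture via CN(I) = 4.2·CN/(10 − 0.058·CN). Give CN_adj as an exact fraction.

NRCS table: row crops, contoured, good condition, soil group A → CN(II) = 65
Dry (AMC I): CN(I) = 4.2·65/(10 − 0.058·65) = 273/(623/100) = 3900/89 ≈ 43.820

CN_adj = 3900/89 ≈ 43.820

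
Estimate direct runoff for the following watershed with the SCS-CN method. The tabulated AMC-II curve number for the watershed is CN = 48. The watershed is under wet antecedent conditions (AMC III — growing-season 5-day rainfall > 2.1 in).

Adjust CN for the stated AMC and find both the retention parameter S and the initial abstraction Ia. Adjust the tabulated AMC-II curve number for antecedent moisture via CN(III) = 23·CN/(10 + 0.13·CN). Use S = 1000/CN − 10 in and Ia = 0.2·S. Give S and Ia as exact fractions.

S = 325/69 in ≈ 4.710 in; Ia = 65/69 in ≈ 0.942 in

Wet (AMC III): CN(III) = 23·48/(10 + 0.13·48) = 1104/(406/25) = 13800/203 ≈ 67.980
Retention S: 1000/CN − 10 with CN=67.980 → S = 325/69 ≈ 4.710 in
Initial abstraction Ia = S/5 = (325/69)/5 = 65/69 ≈ 0.942 in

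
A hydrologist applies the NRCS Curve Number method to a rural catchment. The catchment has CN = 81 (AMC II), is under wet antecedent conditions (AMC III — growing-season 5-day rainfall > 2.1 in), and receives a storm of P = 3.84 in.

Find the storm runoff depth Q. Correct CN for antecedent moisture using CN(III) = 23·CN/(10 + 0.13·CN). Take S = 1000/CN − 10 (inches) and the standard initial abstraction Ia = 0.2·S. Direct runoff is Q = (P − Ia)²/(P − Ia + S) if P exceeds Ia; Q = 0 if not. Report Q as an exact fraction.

Wet (AMC III): CN(III) = 23·81/(10 + 0.13·81) = 1863/(2053/100) = 186300/2053 ≈ 90.745
S = 1000/(186300/2053) − 10 = 1900/1863 in ≈ 1.020 in
Initial abstraction Ia = S/5 = (1900/1863)/5 = 380/1863 ≈ 0.204 in
Since P=3.840 > Ia=0.204: effective rainfall P−Ia = 169348/46575 in
Q = (169348/46575)²/((169348/46575) + 1900/1863) = (28678745104/2169230625)/(216848/46575) = 1792421569/631230975 in ≈ 2.840 in

Q = 1792421569/631230975 in ≈ 2.840 in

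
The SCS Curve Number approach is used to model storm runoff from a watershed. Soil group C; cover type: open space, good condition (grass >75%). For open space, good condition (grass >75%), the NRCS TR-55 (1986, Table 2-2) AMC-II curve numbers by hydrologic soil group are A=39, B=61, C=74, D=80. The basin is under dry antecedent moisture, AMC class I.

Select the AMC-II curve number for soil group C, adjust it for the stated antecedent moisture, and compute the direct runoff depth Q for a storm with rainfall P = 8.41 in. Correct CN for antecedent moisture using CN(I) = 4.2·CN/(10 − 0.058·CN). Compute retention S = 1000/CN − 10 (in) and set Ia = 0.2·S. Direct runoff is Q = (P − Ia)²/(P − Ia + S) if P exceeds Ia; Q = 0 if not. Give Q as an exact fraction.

Q = 274007230849/91177608900 in ≈ 3.005 in

NRCS table: open space, good condition (grass >75%), soil group C → CN(II) = 74
CN(I) from CN(II)=74: (4.2·74)/(10 − 0.058·74) = 77700/1427 ≈ 54.450
S = 1000/(77700/1427) − 10 = 6500/777 in ≈ 8.366 in
Ia = 0.2S: 0.2·8.366 = 1.673 in (exactly 1300/777)
P − Ia = 8.410 − 1.673 = 523457/77700 ≈ 6.737 in (> 0, runoff occurs)
Runoff Q = (P−Ia)²/(P−Ia+S) = (6.737)²/(6.737+8.366) = 274007230849/91177608900 ≈ 3.005 in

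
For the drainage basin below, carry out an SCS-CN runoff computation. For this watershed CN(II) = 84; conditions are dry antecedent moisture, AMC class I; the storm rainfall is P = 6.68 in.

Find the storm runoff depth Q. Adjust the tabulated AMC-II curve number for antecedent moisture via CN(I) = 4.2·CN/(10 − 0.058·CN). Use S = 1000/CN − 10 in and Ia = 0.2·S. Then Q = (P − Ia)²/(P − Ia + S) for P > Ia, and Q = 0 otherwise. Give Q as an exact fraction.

Adjust CN=84 to AMC I: 4.2·84/(10 − 0.058·84) → (1764/5) ÷ (641/125) = 44100/641 ≈ 68.799
S = 1000/(44100/641) − 10 = 2000/441 in ≈ 4.535 in
Ia = 0.2S: 0.2·4.535 = 0.907 in (exactly 400/441)
P − Ia = 6.680 − 0.907 = 63647/11025 ≈ 5.773 in (> 0, runoff occurs)
Q: (63647/11025)² ÷ (113647/11025) = 4050940609/1252958175 in (≈ 3.233 in)

Q = 4050940609/1252958175 in ≈ 3.233 in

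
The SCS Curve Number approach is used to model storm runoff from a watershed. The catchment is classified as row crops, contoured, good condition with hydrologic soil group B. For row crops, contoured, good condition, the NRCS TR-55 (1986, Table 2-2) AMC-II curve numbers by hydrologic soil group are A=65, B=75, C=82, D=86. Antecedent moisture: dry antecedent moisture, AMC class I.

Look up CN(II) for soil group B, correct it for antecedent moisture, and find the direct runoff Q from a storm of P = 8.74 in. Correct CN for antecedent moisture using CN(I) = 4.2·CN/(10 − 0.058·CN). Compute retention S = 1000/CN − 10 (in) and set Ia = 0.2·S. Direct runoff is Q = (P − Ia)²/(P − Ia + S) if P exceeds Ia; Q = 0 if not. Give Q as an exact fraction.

Q = 507645961/149722650 in ≈ 3.391 in

NRCS table: row crops, contoured, good condition, soil group B → CN(II) = 75
Adjust CN=75 to AMC I: 4.2·75/(10 − 0.058·75) → 315 ÷ (113/20) = 6300/113 ≈ 55.752
Retention S: 1000/CN − 10 with CN=55.752 → S = 500/63 ≈ 7.937 in
Ia = 0.2S: 0.2·7.937 = 1.587 in (exactly 100/63)
Since P=8.740 > Ia=1.587: effective rainfall P−Ia = 22531/3150 in
Q: (22531/3150)² ÷ (47531/3150) = 507645961/149722650 in (≈ 3.391 in)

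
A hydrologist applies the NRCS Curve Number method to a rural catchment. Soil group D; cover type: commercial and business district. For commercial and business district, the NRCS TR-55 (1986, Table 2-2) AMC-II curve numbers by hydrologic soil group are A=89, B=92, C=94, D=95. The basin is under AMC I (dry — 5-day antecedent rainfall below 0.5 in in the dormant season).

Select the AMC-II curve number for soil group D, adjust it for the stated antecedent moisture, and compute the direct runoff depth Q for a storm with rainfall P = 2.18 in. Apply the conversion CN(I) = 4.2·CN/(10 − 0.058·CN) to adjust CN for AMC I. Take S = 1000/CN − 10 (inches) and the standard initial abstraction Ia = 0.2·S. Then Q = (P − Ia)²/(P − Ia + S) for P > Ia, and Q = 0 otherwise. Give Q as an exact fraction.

Q = 1481557081/1266645450 in ≈ 1.170 in

NRCS table: commercial and business district, soil group D → CN(II) = 95
CN(I) from CN(II)=95: (4.2·95)/(10 − 0.058·95) = 39900/449 ≈ 88.864
Max retention: S = 1000/(39900/449) − 10 = 500/399 in (≈ 1.253 in)
Ia = 0.2S: 0.2·1.253 = 0.251 in (exactly 100/399)
P − Ia = 2.180 − 0.251 = 38491/19950 ≈ 1.929 in (> 0, runoff occurs)
Q: (38491/19950)² ÷ (63491/19950) = 1481557081/1266645450 in (≈ 1.170 in)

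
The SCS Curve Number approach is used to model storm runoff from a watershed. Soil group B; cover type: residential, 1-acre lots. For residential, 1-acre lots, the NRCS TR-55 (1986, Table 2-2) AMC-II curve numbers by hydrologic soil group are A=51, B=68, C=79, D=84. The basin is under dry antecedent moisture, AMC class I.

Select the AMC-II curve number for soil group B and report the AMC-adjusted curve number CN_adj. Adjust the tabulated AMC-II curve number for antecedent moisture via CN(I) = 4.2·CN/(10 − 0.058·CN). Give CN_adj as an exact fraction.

CN_adj = 35700/757 ≈ 47.160

NRCS table: residential, 1-acre lots, soil group B → CN(II) = 68
Dry (AMC I): CN(I) = 4.2·68/(10 − 0.058·68) = (1428/5)/(757/125) = 35700/757 ≈ 47.160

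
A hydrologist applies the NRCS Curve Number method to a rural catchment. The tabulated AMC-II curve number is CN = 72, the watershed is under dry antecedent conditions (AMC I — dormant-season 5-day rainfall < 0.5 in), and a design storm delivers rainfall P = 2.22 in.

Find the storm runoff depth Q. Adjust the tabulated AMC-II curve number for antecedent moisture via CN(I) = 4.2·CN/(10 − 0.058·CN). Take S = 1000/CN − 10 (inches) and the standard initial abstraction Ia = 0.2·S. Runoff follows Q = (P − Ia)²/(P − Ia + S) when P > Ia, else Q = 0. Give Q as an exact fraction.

Q = 247009/17545950 in ≈ 0.014 in

Dry (AMC I): CN(I) = 4.2·72/(10 − 0.058·72) = (1512/5)/(728/125) = 675/13 ≈ 51.923
S = 1000/(675/13) − 10 = 250/27 in ≈ 9.259 in
Ia = 0.2·(250/27) = 50/27 in ≈ 1.852 in
Since P=2.220 > Ia=1.852: effective rainfall P−Ia = 497/1350 in
Q: (497/1350)² ÷ (12997/1350) = 247009/17545950 in (≈ 0.014 in)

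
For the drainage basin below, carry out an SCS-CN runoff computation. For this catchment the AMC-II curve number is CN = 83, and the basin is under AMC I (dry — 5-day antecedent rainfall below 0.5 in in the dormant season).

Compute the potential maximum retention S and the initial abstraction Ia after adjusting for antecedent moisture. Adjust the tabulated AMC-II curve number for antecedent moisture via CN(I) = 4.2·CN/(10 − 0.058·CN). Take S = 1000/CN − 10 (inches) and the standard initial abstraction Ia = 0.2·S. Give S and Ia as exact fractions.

Adjust CN=83 to AMC I: 4.2·83/(10 − 0.058·83) → (1743/5) ÷ (2593/500) = 174300/2593 ≈ 67.219
Retention S: 1000/CN − 10 with CN=67.219 → S = 8500/1743 ≈ 4.877 in
Ia = 0.2·(8500/1743) = 1700/1743 in ≈ 0.975 in

S = 8500/1743 in ≈ 4.877 in; Ia = 1700/1743 in ≈ 0.975 in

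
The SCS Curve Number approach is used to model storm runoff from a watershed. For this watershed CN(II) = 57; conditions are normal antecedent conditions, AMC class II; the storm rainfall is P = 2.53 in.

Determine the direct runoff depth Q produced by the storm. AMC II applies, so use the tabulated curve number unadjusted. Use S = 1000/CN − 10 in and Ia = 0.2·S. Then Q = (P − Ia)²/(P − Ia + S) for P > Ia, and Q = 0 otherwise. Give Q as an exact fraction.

AMC II — tabulated CN = 57 applies directly.
Retention S: 1000/CN − 10 with CN=57.000 → S = 430/57 ≈ 7.544 in
Initial abstraction Ia = S/5 = (430/57)/5 = 86/57 ≈ 1.509 in
P − Ia = 2.530 − 1.509 = 5821/5700 ≈ 1.021 in (> 0, runoff occurs)
Q: (5821/5700)² ÷ (48821/5700) = 33884041/278279700 in (≈ 0.122 in)

Q = 33884041/278279700 in ≈ 0.122 in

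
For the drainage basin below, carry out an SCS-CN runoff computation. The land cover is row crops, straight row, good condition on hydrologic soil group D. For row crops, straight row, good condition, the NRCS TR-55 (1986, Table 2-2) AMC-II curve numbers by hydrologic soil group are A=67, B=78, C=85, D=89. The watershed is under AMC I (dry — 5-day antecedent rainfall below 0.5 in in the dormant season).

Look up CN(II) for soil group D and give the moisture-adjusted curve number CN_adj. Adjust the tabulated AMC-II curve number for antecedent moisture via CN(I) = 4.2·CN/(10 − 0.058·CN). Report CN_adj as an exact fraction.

NRCS table: row crops, straight row, good condition, soil group D → CN(II) = 89
CN(I) from CN(II)=89: (4.2·89)/(10 − 0.058·89) = 186900/2419 ≈ 77.263

CN_adj = 186900/2419 ≈ 77.263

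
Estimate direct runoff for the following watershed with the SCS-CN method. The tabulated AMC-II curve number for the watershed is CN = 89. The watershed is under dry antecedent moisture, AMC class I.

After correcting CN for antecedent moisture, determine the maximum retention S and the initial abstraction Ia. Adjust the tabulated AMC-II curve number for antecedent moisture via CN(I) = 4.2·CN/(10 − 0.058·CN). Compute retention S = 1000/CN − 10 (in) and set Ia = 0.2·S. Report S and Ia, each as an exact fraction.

Dry (AMC I): CN(I) = 4.2·89/(10 − 0.058·89) = (1869/5)/(2419/500) = 186900/2419 ≈ 77.263
S = 1000/(186900/2419) − 10 = 5500/1869 in ≈ 2.943 in
Ia = 0.2S: 0.2·2.943 = 0.589 in (exactly 1100/1869)

S = 5500/1869 in ≈ 2.943 in; Ia = 1100/1869 in ≈ 0.589 in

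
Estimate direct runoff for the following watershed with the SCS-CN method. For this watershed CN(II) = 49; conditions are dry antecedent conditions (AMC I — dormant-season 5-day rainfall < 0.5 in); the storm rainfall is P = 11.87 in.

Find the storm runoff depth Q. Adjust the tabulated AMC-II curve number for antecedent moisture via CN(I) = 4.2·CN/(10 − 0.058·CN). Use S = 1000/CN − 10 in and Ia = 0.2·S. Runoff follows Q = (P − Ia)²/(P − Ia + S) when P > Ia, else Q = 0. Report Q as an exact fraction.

Q = 56235853881/37288936300 in ≈ 1.508 in

Adjust CN=49 to AMC I: 4.2·49/(10 − 0.058·49) → (1029/5) ÷ (3579/500) = 34300/1193 ≈ 28.751
S = 1000/(34300/1193) − 10 = 8500/343 in ≈ 24.781 in
Ia = 0.2S: 0.2·24.781 = 4.956 in (exactly 1700/343)
P − Ia = 11.870 − 4.956 = 237141/34300 ≈ 6.914 in (> 0, runoff occurs)
Runoff Q = (P−Ia)²/(P−Ia+S) = (6.914)²/(6.914+24.781) = 56235853881/37288936300 ≈ 1.508 in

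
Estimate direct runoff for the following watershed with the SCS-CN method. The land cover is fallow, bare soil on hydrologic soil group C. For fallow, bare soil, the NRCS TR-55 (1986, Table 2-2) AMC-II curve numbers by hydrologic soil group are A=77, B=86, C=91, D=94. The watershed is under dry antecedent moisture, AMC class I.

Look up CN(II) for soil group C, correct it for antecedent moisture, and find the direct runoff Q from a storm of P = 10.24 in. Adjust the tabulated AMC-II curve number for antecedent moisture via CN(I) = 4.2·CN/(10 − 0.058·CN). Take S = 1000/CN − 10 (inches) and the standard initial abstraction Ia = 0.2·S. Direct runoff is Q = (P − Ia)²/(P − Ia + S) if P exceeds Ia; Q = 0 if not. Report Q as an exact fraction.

Q = 1512665449/192166975 in ≈ 7.872 in

NRCS table: fallow, bare soil, soil group C → CN(II) = 91
CN(I) from CN(II)=91: (4.2·91)/(10 − 0.058·91) = 63700/787 ≈ 80.940
Max retention: S = 1000/(63700/787) − 10 = 1500/637 in (≈ 2.355 in)
Initial abstraction Ia = S/5 = (1500/637)/5 = 300/637 ≈ 0.471 in
Since P=10.240 > Ia=0.471: effective rainfall P−Ia = 155572/15925 in
Runoff Q = (P−Ia)²/(P−Ia+S) = (9.769)²/(9.769+2.355) = 1512665449/192166975 ≈ 7.872 in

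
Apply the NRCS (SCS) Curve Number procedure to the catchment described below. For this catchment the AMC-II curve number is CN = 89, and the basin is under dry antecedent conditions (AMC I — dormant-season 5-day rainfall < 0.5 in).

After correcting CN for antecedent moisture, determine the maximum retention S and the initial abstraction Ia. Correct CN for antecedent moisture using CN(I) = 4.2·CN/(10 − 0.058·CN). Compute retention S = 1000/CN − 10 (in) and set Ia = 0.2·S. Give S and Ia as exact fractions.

S = 5500/1869 in ≈ 2.943 in; Ia = 1100/1869 in ≈ 0.589 in

Adjust CN=89 to AMC I: 4.2·89/(10 − 0.058·89) → (1869/5) ÷ (2419/500) = 186900/2419 ≈ 77.263
Retention S: 1000/CN − 10 with CN=77.263 → S = 5500/1869 ≈ 2.943 in
Ia = 0.2S: 0.2·2.943 = 0.589 in (exactly 1100/1869)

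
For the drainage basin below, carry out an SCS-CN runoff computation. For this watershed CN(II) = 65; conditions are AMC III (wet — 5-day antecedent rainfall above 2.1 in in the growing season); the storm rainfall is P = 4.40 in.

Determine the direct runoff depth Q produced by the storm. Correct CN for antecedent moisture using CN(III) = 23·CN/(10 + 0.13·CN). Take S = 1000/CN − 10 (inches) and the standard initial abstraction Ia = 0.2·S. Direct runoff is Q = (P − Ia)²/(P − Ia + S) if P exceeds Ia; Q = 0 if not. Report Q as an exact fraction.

Q = 17275442/7010055 in ≈ 2.464 in

CN(III) from CN(II)=65: (23·65)/(10 + 0.13·65) = 29900/369 ≈ 81.030
Max retention: S = 1000/(29900/369) − 10 = 700/299 in (≈ 2.341 in)
Initial abstraction Ia = S/5 = (700/299)/5 = 140/299 ≈ 0.468 in
P − Ia = 4.400 − 0.468 = 5878/1495 ≈ 3.932 in (> 0, runoff occurs)
Q = (5878/1495)²/((5878/1495) + 700/299) = (34550884/2235025)/(9378/1495) = 17275442/7010055 in ≈ 2.464 in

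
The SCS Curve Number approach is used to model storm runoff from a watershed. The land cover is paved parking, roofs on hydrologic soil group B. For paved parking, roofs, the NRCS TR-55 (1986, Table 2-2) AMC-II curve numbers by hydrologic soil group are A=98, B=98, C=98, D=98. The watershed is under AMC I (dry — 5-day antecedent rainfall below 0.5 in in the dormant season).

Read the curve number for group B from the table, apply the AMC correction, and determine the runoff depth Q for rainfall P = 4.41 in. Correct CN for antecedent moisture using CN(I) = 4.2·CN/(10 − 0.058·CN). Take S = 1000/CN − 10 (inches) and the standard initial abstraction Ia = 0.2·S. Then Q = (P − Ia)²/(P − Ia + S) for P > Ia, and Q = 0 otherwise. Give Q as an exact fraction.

NRCS table: paved parking, roofs, soil group B → CN(II) = 98
Dry (AMC I): CN(I) = 4.2·98/(10 − 0.058·98) = (2058/5)/(1079/250) = 102900/1079 ≈ 95.366
Max retention: S = 1000/(102900/1079) − 10 = 500/1029 in (≈ 0.486 in)
Ia = 0.2S: 0.2·0.486 = 0.097 in (exactly 100/1029)
Excess rainfall: 4.410 − 0.097 = 4.313 in; P > Ia so Q > 0
Runoff Q = (P−Ia)²/(P−Ia+S) = (4.313)²/(4.313+0.486) = 196948676521/50810888100 ≈ 3.876 in

Q = 196948676521/50810888100 in ≈ 3.876 in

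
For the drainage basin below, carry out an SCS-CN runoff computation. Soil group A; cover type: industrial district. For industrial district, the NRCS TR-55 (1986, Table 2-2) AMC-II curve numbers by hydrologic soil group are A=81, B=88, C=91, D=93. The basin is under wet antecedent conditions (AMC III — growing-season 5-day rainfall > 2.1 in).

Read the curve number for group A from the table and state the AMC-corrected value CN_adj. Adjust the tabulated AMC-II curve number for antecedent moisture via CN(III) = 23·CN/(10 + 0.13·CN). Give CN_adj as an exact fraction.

CN_adj = 186300/2053 ≈ 90.745

NRCS table: industrial district, soil group A → CN(II) = 81
Wet (AMC III): CN(III) = 23·81/(10 + 0.13·81) = 1863/(2053/100) = 186300/2053 ≈ 90.745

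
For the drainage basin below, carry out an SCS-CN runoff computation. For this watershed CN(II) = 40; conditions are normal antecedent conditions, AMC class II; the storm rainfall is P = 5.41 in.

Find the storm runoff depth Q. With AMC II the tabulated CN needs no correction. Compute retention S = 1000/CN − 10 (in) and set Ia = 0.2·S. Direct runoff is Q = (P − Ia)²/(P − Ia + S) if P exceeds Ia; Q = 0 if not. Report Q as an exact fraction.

Q = 58081/174100 in ≈ 0.334 in

Average conditions: CN = 40 (no AMC adjustment).
S = 1000/40 − 10 = 15 in ≈ 15.000 in
Ia = 0.2·15 = 3 in ≈ 3.000 in
P − Ia = 5.410 − 3.000 = 241/100 ≈ 2.410 in (> 0, runoff occurs)
Q: (241/100)² ÷ (1741/100) = 58081/174100 in (≈ 0.334 in)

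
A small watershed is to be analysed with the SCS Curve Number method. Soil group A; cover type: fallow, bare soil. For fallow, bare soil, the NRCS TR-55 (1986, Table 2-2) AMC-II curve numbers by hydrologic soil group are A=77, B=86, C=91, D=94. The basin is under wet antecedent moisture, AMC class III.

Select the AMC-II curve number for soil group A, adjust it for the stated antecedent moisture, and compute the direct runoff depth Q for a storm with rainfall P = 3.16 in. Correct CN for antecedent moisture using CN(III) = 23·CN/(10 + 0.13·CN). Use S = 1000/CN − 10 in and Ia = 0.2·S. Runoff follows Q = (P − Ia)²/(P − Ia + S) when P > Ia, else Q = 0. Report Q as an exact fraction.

NRCS table: fallow, bare soil, soil group A → CN(II) = 77
CN(III) from CN(II)=77: (23·77)/(10 + 0.13·77) = 7700/87 ≈ 88.506
Retention S: 1000/CN − 10 with CN=88.506 → S = 100/77 ≈ 1.299 in
Ia = 0.2·(100/77) = 20/77 in ≈ 0.260 in
Excess rainfall: 3.160 − 0.260 = 2.900 in; P > Ia so Q > 0
Q: (5583/1925)² ÷ (8083/1925) = 31169889/15559775 in (≈ 2.003 in)

Q = 31169889/15559775 in ≈ 2.003 in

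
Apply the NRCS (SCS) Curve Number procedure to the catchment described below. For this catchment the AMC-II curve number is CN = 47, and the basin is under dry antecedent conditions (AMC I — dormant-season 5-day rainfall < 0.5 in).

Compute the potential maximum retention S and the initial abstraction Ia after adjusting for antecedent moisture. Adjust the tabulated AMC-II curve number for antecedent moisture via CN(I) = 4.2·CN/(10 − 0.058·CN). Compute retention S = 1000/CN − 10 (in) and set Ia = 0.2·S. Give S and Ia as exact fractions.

S = 26500/987 in ≈ 26.849 in; Ia = 5300/987 in ≈ 5.370 in

Adjust CN=47 to AMC I: 4.2·47/(10 − 0.058·47) → (987/5) ÷ (3637/500) = 98700/3637 ≈ 27.138
S = 1000/(98700/3637) − 10 = 26500/987 in ≈ 26.849 in
Ia = 0.2·(26500/987) = 5300/987 in ≈ 5.370 in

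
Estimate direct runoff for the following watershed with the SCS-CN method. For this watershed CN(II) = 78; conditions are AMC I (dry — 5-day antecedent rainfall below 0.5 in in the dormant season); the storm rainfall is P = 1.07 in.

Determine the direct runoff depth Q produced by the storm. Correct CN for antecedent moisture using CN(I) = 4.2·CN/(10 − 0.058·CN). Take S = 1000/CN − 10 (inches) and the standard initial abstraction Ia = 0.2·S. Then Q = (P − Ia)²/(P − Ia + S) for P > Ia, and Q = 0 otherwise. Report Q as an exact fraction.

Q = 0 in ≈ 0.000 in

CN(I) from CN(II)=78: (4.2·78)/(10 − 0.058·78) = 81900/1369 ≈ 59.825
S = 1000/(81900/1369) − 10 = 5500/819 in ≈ 6.716 in
Ia = 0.2S: 0.2·6.716 = 1.343 in (exactly 1100/819)
P = 1.070 ≤ Ia = 1.343 in: entire storm abstracted, Q = 0.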